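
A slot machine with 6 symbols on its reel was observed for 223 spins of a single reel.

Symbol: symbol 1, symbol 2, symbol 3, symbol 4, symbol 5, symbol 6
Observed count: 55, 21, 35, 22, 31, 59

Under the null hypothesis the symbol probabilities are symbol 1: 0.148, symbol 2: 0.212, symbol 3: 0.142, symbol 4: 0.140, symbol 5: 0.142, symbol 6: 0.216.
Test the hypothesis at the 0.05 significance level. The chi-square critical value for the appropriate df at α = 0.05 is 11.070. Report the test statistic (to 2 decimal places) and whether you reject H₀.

34.79; reject

Expected counts E_i = n·p_i: 223×0.148 = 33.004, 223×0.212 = 47.276, 223×0.142 = 31.666, 223×0.140 = 31.22, 223×0.142 = 31.666, 223×0.216 = 48.168.
cat           O        E   (O−E)²/E
symbol 1     55   33.004     14.660
symbol 2     21   47.276     14.604
symbol 3     35   31.666      0.351
symbol 4     22    31.22      2.723
symbol 5     31   31.666      0.014
symbol 6     59   48.168      2.436
Sum = 34.79
df = 5. Since 34.79 > 11.070, we reject H₀.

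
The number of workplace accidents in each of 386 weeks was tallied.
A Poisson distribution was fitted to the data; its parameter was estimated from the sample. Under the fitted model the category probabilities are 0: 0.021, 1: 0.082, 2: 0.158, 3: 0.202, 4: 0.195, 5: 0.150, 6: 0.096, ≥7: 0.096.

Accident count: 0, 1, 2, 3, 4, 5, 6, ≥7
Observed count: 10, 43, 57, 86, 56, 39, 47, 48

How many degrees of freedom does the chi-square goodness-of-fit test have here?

There are k = 8 categories and 1 parameter estimated from the data, so df = 8 − 1 − 1 = 6.

6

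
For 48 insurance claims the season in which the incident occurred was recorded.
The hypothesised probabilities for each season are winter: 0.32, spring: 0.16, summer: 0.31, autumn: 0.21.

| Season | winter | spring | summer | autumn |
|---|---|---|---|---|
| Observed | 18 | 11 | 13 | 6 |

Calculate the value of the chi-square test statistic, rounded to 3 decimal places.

Expected counts E_i = n·p_i: 48×0.32 = 15.36, 48×0.16 = 7.68, 48×0.31 = 14.88, 48×0.21 = 10.08.
winter: (18 − 15.36)²/15.36 = 6.9696/15.36 = 0.4538
spring: (11 − 7.68)²/7.68 = 11.0224/7.68 = 1.4352
summer: (13 − 14.88)²/14.88 = 3.5344/14.88 = 0.2375
autumn: (6 − 10.08)²/10.08 = 16.6464/10.08 = 1.6514
Sum = 3.778

3.778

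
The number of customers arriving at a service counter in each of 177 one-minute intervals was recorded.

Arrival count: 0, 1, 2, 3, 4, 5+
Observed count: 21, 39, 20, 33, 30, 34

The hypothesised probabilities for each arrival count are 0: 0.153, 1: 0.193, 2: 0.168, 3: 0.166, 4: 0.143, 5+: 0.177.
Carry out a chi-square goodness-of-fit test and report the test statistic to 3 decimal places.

6.781

Expected counts E_i = n·p_i: 177×0.153 = 27.081, 177×0.193 = 34.161, 177×0.168 = 29.736, 177×0.166 = 29.382, 177×0.143 = 25.311, 177×0.177 = 31.329.
0: (21 − 27.081)²/27.081 = 36.978561/27.081 = 1.3655
1: (39 − 34.161)²/34.161 = 23.415921/34.161 = 0.6855
2: (20 − 29.736)²/29.736 = 94.789696/29.736 = 3.1877
3: (33 − 29.382)²/29.382 = 13.089924/29.382 = 0.4455
4: (30 − 25.311)²/25.311 = 21.986721/25.311 = 0.8687
5+: (34 − 31.329)²/31.329 = 7.134241/31.329 = 0.2277
Sum = 6.781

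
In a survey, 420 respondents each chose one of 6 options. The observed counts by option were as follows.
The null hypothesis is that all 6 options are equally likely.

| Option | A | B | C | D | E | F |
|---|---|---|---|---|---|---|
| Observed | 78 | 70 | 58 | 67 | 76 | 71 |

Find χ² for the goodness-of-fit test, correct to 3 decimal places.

3.629

Under H₀ each category has probability 1/6, so each expected count is 420/6 = 70.
χ² = (78−70)²/70 + (70−70)²/70 + (58−70)²/70 + (67−70)²/70 + (76−70)²/70 + (71−70)²/70
   = 0.9143 + 0.0000 + 2.0571 + 0.1286 + 0.5143 + 0.0143
Sum = 3.629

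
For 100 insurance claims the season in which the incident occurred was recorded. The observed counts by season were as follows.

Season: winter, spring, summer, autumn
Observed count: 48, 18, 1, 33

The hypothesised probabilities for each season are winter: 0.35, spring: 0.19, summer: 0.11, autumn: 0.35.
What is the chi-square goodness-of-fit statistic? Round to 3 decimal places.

Expected counts E_i = n·p_i: 100×0.35 = 35, 100×0.19 = 19, 100×0.11 = 11, 100×0.35 = 35.
χ² = (48−35)²/35 + (18−19)²/19 + (1−11)²/11 + (33−35)²/35
   = 4.8286 + 0.0526 + 9.0909 + 0.1143
Sum = 14.086

14.086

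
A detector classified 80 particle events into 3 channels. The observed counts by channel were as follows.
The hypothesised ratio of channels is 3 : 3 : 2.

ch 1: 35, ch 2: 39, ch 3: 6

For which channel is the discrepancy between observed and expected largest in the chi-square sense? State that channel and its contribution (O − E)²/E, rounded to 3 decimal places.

ch 3, 9.800

Ratio total = 8. Expected counts: 80×3/8 = 30, 80×3/8 = 30, 80×2/8 = 20.
ch 1: (35 − 30)²/30 = 25/30 = 0.8333
ch 2: (39 − 30)²/30 = 81/30 = 2.7000
ch 3: (6 − 20)²/20 = 196/20 = 9.8000
The largest term is for ch 3: 9.800.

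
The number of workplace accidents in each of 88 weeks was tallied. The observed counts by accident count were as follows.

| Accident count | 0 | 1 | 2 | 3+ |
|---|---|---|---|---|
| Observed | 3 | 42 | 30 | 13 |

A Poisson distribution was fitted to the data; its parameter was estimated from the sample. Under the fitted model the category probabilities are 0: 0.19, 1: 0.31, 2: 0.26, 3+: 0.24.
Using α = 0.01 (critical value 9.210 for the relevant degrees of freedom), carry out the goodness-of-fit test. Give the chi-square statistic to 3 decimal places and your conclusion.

Expected counts E_i = n·p_i: 88×0.19 = 16.72, 88×0.31 = 27.28, 88×0.26 = 22.88, 88×0.24 = 21.12.
χ² = (3−16.72)²/16.72 + (42−27.28)²/27.28 + (30−22.88)²/22.88 + (13−21.12)²/21.12
   = 11.2583 + 7.9428 + 2.2157 + 3.1219
Sum = 24.539
df = 2. Since 24.539 > 9.210, we reject H₀.

24.539; reject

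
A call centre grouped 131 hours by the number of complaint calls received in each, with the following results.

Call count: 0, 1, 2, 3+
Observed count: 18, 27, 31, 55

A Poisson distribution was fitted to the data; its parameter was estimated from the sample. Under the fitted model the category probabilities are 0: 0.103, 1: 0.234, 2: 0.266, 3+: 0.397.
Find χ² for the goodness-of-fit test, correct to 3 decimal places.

Expected counts E_i = n·p_i: 131×0.103 = 13.493, 131×0.234 = 30.654, 131×0.266 = 34.846, 131×0.397 = 52.007.
0: (18 − 13.493)²/13.493 = 20.313049/13.493 = 1.5055
1: (27 − 30.654)²/30.654 = 13.351716/30.654 = 0.4356
2: (31 − 34.846)²/34.846 = 14.791716/34.846 = 0.4245
3+: (55 − 52.007)²/52.007 = 8.958049/52.007 = 0.1722
Sum = 2.538

2.538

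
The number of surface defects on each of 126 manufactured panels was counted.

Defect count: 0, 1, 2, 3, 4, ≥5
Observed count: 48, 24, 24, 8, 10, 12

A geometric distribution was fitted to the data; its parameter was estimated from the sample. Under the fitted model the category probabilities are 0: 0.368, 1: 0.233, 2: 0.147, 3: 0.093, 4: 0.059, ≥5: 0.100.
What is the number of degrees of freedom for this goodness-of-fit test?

There are k = 6 categories and 1 parameter estimated from the data, so df = 6 − 1 − 1 = 4.

4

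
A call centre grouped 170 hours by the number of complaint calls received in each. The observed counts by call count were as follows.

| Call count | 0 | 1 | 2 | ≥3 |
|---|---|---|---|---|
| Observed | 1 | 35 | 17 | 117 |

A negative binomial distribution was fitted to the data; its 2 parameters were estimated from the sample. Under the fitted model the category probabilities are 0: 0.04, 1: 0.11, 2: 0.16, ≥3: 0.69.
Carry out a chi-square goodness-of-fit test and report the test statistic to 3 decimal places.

Expected counts E_i = n·p_i: 170×0.04 = 6.8, 170×0.11 = 18.7, 170×0.16 = 27.2, 170×0.69 = 117.3.
0: (1 − 6.8)²/6.8 = 33.64/6.8 = 4.9471
1: (35 − 18.7)²/18.7 = 265.69/18.7 = 14.2080
2: (17 − 27.2)²/27.2 = 104.04/27.2 = 3.8250
≥3: (117 − 117.3)²/117.3 = 0.09/117.3 = 0.0008
Sum = 22.981

22.981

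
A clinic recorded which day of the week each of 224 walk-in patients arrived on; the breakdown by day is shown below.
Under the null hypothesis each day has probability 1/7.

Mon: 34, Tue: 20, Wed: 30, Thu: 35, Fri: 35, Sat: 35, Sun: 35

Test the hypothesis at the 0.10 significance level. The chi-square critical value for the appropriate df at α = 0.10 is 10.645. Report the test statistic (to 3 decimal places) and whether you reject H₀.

Under H₀ each category has probability 1/7, so each expected count is 224/7 = 32.
Mon: (34 − 32)²/32 = 4/32 = 0.1250
Tue: (20 − 32)²/32 = 144/32 = 4.5000
Wed: (30 − 32)²/32 = 4/32 = 0.1250
Thu: (35 − 32)²/32 = 9/32 = 0.2813
Fri: (35 − 32)²/32 = 9/32 = 0.2813
Sat: (35 − 32)²/32 = 9/32 = 0.2813
Sun: (35 − 32)²/32 = 9/32 = 0.2813
Sum = 5.875
df = 6. Since 5.875 < 10.645, we do not reject H₀.

5.875; do not reject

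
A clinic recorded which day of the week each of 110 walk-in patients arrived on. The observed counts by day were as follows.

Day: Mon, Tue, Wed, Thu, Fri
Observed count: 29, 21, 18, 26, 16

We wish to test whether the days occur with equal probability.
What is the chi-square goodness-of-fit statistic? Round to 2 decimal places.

Under H₀ each category has probability 1/5, so each expected count is 110/5 = 22.
χ² = (29−22)²/22 + (21−22)²/22 + (18−22)²/22 + (26−22)²/22 + (16−22)²/22
   = 2.227 + 0.045 + 0.727 + 0.727 + 1.636
Sum = 5.36

5.36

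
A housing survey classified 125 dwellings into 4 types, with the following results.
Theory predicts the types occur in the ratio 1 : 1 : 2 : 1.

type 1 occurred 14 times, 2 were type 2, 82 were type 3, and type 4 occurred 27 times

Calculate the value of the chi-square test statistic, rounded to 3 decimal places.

46.640

Ratio total = 5. Expected counts: 125×1/5 = 25, 125×1/5 = 25, 125×2/5 = 50, 125×1/5 = 25.
type 1: (14 − 25)²/25 = 121/25 = 4.8400
type 2: (2 − 25)²/25 = 529/25 = 21.1600
type 3: (82 − 50)²/50 = 1024/50 = 20.4800
type 4: (27 − 25)²/25 = 4/25 = 0.1600
Sum = 46.640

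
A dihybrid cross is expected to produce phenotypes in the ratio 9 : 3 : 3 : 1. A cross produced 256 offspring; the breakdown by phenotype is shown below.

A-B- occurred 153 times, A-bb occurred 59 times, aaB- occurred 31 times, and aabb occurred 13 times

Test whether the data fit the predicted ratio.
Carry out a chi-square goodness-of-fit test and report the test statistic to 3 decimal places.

Ratio total = 16. Expected counts: 256×9/16 = 144, 256×3/16 = 48, 256×3/16 = 48, 256×1/16 = 16.
χ² = (153−144)²/144 + (59−48)²/48 + (31−48)²/48 + (13−16)²/16
   = 0.5625 + 2.5208 + 6.0208 + 0.5625
Sum = 9.667

9.667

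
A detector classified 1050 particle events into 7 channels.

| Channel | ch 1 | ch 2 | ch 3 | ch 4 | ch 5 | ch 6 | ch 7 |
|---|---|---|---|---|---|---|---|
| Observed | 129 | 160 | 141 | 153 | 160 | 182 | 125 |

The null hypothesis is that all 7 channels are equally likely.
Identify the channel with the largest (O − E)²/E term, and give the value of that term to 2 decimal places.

ch 6, 6.83

Expected count for each of the 7 categories: 1050/7 = 150.
ch 1: (129 − 150)²/150 = 441/150 = 2.940
ch 2: (160 − 150)²/150 = 100/150 = 0.667
ch 3: (141 − 150)²/150 = 81/150 = 0.540
ch 4: (153 − 150)²/150 = 9/150 = 0.060
ch 5: (160 − 150)²/150 = 100/150 = 0.667
ch 6: (182 − 150)²/150 = 1024/150 = 6.827
ch 7: (125 − 150)²/150 = 625/150 = 4.167
The largest term is for ch 6: 6.83.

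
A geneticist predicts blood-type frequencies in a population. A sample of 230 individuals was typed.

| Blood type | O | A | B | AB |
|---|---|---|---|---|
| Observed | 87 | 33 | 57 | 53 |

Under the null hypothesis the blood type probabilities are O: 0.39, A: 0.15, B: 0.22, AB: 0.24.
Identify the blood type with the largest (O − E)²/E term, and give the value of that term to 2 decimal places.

Expected counts E_i = n·p_i: 230×0.39 = 89.7, 230×0.15 = 34.5, 230×0.22 = 50.6, 230×0.24 = 55.2.
cat         O        E   (O−E)²/E
O          87     89.7      0.081
A          33     34.5      0.065
B          57     50.6      0.809
AB         53     55.2      0.088
The largest term is for B: 0.81.

B, 0.81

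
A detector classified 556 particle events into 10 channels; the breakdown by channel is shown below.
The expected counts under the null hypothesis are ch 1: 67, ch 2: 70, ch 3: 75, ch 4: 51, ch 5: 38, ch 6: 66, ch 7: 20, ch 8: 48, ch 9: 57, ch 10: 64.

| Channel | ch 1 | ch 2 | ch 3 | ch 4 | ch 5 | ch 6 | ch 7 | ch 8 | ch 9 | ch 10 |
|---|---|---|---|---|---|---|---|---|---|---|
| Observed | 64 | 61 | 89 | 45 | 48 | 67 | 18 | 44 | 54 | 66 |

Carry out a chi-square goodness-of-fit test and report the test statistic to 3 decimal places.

8.011

χ² = (64−67)²/67 + (61−70)²/70 + (89−75)²/75 + (45−51)²/51 + (48−38)²/38 + (67−66)²/66 + (18−20)²/20 + (44−48)²/48 + (54−57)²/57 + (66−64)²/64
   = 0.1343 + 1.1571 + 2.6133 + 0.7059 + 2.6316 + 0.0152 + 0.2000 + 0.3333 + 0.1579 + 0.0625
Sum = 8.011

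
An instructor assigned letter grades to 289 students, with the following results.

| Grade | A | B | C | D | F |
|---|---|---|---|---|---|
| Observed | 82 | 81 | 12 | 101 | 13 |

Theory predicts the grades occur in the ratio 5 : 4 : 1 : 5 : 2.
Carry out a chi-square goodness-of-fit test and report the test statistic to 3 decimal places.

20.044

Ratio total = 17. Expected counts: 289×5/17 = 85, 289×4/17 = 68, 289×1/17 = 17, 289×5/17 = 85, 289×2/17 = 34.
A: (82 − 85)²/85 = 9/85 = 0.1059
B: (81 − 68)²/68 = 169/68 = 2.4853
C: (12 − 17)²/17 = 25/17 = 1.4706
D: (101 − 85)²/85 = 256/85 = 3.0118
F: (13 − 34)²/34 = 441/34 = 12.9706
Sum = 20.044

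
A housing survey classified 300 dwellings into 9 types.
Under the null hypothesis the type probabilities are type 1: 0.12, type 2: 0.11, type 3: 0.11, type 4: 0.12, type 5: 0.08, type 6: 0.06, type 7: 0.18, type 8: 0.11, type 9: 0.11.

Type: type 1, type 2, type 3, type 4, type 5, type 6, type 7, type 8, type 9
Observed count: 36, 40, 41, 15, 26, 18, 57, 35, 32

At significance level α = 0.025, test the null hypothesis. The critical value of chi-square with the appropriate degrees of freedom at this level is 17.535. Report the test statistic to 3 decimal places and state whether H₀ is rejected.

Expected counts E_i = n·p_i: 300×0.12 = 36, 300×0.11 = 33, 300×0.11 = 33, 300×0.12 = 36, 300×0.08 = 24, 300×0.06 = 18, 300×0.18 = 54, 300×0.11 = 33, 300×0.11 = 33.
type 1: (36 − 36)²/36 = 0/36 = 0.0000
type 2: (40 − 33)²/33 = 49/33 = 1.4848
type 3: (41 − 33)²/33 = 64/33 = 1.9394
type 4: (15 − 36)²/36 = 441/36 = 12.2500
type 5: (26 − 24)²/24 = 4/24 = 0.1667
type 6: (18 − 18)²/18 = 0/18 = 0.0000
type 7: (57 − 54)²/54 = 9/54 = 0.1667
type 8: (35 − 33)²/33 = 4/33 = 0.1212
type 9: (32 − 33)²/33 = 1/33 = 0.0303
Sum = 16.159
df = 8. Since 16.159 < 17.535, we do not reject H₀.

16.159; do not reject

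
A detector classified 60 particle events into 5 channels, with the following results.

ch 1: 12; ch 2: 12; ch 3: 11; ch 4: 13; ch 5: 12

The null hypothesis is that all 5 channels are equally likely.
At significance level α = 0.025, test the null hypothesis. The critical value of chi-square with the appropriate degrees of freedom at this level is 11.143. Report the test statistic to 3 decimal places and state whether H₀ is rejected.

Expected count for each of the 5 categories: 60/5 = 12.
χ² = (12−12)²/12 + (12−12)²/12 + (11−12)²/12 + (13−12)²/12 + (12−12)²/12
   = 0.0000 + 0.0000 + 0.0833 + 0.0833 + 0.0000
Sum = 0.167
df = 4. Since 0.167 < 11.143, we do not reject H₀.

0.167; do not reject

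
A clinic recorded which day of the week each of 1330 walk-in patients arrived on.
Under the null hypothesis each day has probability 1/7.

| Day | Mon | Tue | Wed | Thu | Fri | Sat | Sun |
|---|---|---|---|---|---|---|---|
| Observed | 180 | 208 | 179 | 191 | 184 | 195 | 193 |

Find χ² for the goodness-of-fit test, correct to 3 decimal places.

3.242

Under H₀ each category has probability 1/7, so each expected count is 1330/7 = 190.
χ² = (180−190)²/190 + (208−190)²/190 + (179−190)²/190 + (191−190)²/190 + (184−190)²/190 + (195−190)²/190 + (193−190)²/190
   = 0.5263 + 1.7053 + 0.6368 + 0.0053 + 0.1895 + 0.1316 + 0.0474
Sum = 3.242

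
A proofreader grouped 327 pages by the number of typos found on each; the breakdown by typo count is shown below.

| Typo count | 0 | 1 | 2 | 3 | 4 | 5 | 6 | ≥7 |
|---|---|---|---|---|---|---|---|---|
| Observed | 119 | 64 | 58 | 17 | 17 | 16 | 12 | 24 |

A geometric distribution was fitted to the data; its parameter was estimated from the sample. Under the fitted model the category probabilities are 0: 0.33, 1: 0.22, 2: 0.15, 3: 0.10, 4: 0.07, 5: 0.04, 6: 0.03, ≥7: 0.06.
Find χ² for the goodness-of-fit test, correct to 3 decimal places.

Expected counts E_i = n·p_i: 327×0.33 = 107.91, 327×0.22 = 71.94, 327×0.15 = 49.05, 327×0.10 = 32.7, 327×0.07 = 22.89, 327×0.04 = 13.08, 327×0.03 = 9.81, 327×0.06 = 19.62.
cat         O        E   (O−E)²/E
0         119   107.91     1.1397
1          64    71.94     0.8763
2          58    49.05     1.6331
3          17     32.7     7.5379
4          17    22.89     1.5156
5          16    13.08     0.6519
6          12     9.81     0.4889
≥7         24    19.62     0.9778
Sum = 14.821

14.821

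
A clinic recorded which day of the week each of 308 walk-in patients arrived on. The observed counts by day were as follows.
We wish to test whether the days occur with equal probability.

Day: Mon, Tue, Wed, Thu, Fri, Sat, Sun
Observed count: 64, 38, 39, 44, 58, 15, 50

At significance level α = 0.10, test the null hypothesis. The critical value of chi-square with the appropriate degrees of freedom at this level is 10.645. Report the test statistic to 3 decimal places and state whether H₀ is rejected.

34.864; reject

Expected count for each of the 7 categories: 308/7 = 44.
χ² = (64−44)²/44 + (38−44)²/44 + (39−44)²/44 + (44−44)²/44 + (58−44)²/44 + (15−44)²/44 + (50−44)²/44
   = 9.0909 + 0.8182 + 0.5682 + 0.0000 + 4.4545 + 19.1136 + 0.8182
Sum = 34.864
df = 6. Since 34.864 > 10.645, we reject H₀.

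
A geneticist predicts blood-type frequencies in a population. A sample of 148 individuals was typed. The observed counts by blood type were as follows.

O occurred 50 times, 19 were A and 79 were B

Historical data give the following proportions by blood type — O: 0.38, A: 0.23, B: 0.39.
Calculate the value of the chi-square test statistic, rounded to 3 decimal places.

15.183

Expected counts E_i = n·p_i: 148×0.38 = 56.24, 148×0.23 = 34.04, 148×0.39 = 57.72.
χ² = (50−56.24)²/56.24 + (19−34.04)²/34.04 + (79−57.72)²/57.72
   = 0.6923 + 6.6452 + 7.8454
Sum = 15.183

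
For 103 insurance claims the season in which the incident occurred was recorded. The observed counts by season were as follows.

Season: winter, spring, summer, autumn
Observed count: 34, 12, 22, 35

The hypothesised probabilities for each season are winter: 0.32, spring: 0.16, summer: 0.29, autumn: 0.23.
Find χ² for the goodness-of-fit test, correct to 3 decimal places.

8.724

Expected counts E_i = n·p_i: 103×0.32 = 32.96, 103×0.16 = 16.48, 103×0.29 = 29.87, 103×0.23 = 23.69.
winter: (34 − 32.96)²/32.96 = 1.0816/32.96 = 0.0328
spring: (12 − 16.48)²/16.48 = 20.0704/16.48 = 1.2179
summer: (22 − 29.87)²/29.87 = 61.9369/29.87 = 2.0735
autumn: (35 − 23.69)²/23.69 = 127.9161/23.69 = 5.3996
Sum = 8.724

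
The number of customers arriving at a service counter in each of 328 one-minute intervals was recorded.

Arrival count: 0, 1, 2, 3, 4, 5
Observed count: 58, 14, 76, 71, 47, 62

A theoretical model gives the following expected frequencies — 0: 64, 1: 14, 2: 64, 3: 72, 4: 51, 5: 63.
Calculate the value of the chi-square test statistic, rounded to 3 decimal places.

3.156

χ² = (58−64)²/64 + (14−14)²/14 + (76−64)²/64 + (71−72)²/72 + (47−51)²/51 + (62−63)²/63
   = 0.5625 + 0.0000 + 2.2500 + 0.0139 + 0.3137 + 0.0159
Sum = 3.156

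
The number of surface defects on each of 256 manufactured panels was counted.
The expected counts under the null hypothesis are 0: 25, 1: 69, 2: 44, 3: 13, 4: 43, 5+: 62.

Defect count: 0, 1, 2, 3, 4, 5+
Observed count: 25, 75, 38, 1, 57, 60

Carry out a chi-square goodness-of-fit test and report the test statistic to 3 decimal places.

17.039

0: (25 − 25)²/25 = 0/25 = 0.0000
1: (75 − 69)²/69 = 36/69 = 0.5217
2: (38 − 44)²/44 = 36/44 = 0.8182
3: (1 − 13)²/13 = 144/13 = 11.0769
4: (57 − 43)²/43 = 196/43 = 4.5581
5+: (60 − 62)²/62 = 4/62 = 0.0645
Sum = 17.039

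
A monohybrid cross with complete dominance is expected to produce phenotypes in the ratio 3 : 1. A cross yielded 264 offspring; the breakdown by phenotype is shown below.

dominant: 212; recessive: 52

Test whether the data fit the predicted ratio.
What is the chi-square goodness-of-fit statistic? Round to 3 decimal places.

Ratio total = 4. Expected counts: 264×3/4 = 198, 264×1/4 = 66.
cat            O        E   (O−E)²/E
dominant     212      198     0.9899
recessive     52       66     2.9697
Sum = 3.960

3.960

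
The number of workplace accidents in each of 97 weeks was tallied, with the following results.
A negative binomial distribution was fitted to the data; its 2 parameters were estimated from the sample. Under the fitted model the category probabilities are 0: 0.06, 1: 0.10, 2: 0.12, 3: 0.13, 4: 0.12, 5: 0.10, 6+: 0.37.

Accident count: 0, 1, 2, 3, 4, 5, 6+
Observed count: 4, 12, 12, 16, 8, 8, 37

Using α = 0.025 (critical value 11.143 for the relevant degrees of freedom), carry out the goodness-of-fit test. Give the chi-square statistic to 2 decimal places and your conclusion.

Expected counts E_i = n·p_i: 97×0.06 = 5.82, 97×0.10 = 9.7, 97×0.12 = 11.64, 97×0.13 = 12.61, 97×0.12 = 11.64, 97×0.10 = 9.7, 97×0.37 = 35.89.
χ² = (4−5.82)²/5.82 + (12−9.7)²/9.7 + (12−11.64)²/11.64 + (16−12.61)²/12.61 + (8−11.64)²/11.64 + (8−9.7)²/9.7 + (37−35.89)²/35.89
   = 0.569 + 0.545 + 0.011 + 0.911 + 1.138 + 0.298 + 0.034
Sum = 3.51
df = 4. Since 3.51 < 11.143, we do not reject H₀.

3.51; do not reject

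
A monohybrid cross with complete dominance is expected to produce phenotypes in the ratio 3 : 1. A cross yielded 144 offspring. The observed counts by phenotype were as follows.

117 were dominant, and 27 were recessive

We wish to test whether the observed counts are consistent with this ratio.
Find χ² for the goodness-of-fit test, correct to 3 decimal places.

3.000

Ratio total = 4. Expected counts: 144×3/4 = 108, 144×1/4 = 36.
dominant: (117 − 108)²/108 = 81/108 = 0.7500
recessive: (27 − 36)²/36 = 81/36 = 2.2500
Sum = 3.000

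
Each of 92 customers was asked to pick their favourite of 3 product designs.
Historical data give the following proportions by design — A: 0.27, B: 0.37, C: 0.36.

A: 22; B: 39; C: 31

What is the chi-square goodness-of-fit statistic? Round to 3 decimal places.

1.183

Expected counts E_i = n·p_i: 92×0.27 = 24.84, 92×0.37 = 34.04, 92×0.36 = 33.12.
A: (22 − 24.84)²/24.84 = 8.0656/24.84 = 0.3247
B: (39 − 34.04)²/34.04 = 24.6016/34.04 = 0.7227
C: (31 − 33.12)²/33.12 = 4.4944/33.12 = 0.1357
Sum = 1.183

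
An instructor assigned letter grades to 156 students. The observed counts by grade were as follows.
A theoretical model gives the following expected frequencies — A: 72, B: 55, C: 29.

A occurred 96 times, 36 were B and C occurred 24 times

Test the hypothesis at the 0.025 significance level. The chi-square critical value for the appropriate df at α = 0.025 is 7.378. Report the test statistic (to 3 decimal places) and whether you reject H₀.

15.426; reject

A: (96 − 72)²/72 = 576/72 = 8.0000
B: (36 − 55)²/55 = 361/55 = 6.5636
C: (24 − 29)²/29 = 25/29 = 0.8621
Sum = 15.426
df = 2. Since 15.426 > 7.378, we reject H₀.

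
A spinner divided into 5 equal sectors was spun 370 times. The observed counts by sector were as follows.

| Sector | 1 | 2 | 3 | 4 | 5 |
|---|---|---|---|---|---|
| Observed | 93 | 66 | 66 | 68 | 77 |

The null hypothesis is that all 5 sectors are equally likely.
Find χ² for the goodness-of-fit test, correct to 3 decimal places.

7.216

Expected count for each of the 5 categories: 370/5 = 74.
χ² = (93−74)²/74 + (66−74)²/74 + (66−74)²/74 + (68−74)²/74 + (77−74)²/74
   = 4.8784 + 0.8649 + 0.8649 + 0.4865 + 0.1216
Sum = 7.216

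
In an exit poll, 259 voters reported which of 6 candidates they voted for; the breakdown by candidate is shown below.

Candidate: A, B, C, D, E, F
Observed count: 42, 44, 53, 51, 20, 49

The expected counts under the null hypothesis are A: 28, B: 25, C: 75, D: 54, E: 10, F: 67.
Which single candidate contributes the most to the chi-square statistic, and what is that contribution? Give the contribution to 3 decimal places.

A: (42 − 28)²/28 = 196/28 = 7.0000
B: (44 − 25)²/25 = 361/25 = 14.4400
C: (53 − 75)²/75 = 484/75 = 6.4533
D: (51 − 54)²/54 = 9/54 = 0.1667
E: (20 − 10)²/10 = 100/10 = 10.0000
F: (49 − 67)²/67 = 324/67 = 4.8358
The largest term is for B: 14.440.

B, 14.440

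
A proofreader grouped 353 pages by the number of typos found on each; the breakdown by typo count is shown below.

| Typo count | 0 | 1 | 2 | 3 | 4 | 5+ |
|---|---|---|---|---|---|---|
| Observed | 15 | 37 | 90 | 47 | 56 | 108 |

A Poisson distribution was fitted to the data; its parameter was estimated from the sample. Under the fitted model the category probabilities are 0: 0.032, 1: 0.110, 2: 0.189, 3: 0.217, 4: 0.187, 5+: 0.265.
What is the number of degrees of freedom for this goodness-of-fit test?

4

There are k = 6 categories and 1 parameter estimated from the data, so df = 6 − 1 − 1 = 4.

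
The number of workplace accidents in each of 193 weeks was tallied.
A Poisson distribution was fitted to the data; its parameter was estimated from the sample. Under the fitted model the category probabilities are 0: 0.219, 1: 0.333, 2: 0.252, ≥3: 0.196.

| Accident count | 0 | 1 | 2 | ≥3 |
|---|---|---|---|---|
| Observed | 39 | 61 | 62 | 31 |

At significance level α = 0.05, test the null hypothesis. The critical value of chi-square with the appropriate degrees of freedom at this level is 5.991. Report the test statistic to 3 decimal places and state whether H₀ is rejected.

Expected counts E_i = n·p_i: 193×0.219 = 42.267, 193×0.333 = 64.269, 193×0.252 = 48.636, 193×0.196 = 37.828.
χ² = (39−42.267)²/42.267 + (61−64.269)²/64.269 + (62−48.636)²/48.636 + (31−37.828)²/37.828
   = 0.2525 + 0.1663 + 3.6721 + 1.2325
Sum = 5.323
df = 2. Since 5.323 < 5.991, we do not reject H₀.

5.323; do not reject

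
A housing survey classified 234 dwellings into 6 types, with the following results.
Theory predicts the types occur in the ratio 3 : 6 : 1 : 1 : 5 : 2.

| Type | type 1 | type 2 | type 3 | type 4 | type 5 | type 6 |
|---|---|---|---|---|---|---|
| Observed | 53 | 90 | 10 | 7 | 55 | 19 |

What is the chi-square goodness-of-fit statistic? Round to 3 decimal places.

Ratio total = 18. Expected counts: 234×3/18 = 39, 234×6/18 = 78, 234×1/18 = 13, 234×1/18 = 13, 234×5/18 = 65, 234×2/18 = 26.
χ² = (53−39)²/39 + (90−78)²/78 + (10−13)²/13 + (7−13)²/13 + (55−65)²/65 + (19−26)²/26
   = 5.0256 + 1.8462 + 0.6923 + 2.7692 + 1.5385 + 1.8846
Sum = 13.756

13.756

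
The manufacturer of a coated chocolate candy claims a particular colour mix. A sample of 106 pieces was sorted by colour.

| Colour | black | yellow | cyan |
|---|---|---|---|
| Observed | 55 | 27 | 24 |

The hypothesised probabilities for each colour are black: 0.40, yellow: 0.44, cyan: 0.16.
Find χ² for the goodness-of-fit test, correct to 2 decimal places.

Expected counts E_i = n·p_i: 106×0.40 = 42.4, 106×0.44 = 46.64, 106×0.16 = 16.96.
χ² = (55−42.4)²/42.4 + (27−46.64)²/46.64 + (24−16.96)²/16.96
   = 3.744 + 8.270 + 2.922
Sum = 14.94

14.94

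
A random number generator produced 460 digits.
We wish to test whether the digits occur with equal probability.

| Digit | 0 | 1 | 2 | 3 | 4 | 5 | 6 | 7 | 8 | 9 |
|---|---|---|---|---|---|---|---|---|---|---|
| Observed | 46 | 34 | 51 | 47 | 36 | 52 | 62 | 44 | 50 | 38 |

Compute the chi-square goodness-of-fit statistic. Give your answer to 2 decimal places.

14.04

Under H₀ each category has probability 1/10, so each expected count is 460/10 = 46.
0: (46 − 46)²/46 = 0/46 = 0.000
1: (34 − 46)²/46 = 144/46 = 3.130
2: (51 − 46)²/46 = 25/46 = 0.543
3: (47 − 46)²/46 = 1/46 = 0.022
4: (36 − 46)²/46 = 100/46 = 2.174
5: (52 − 46)²/46 = 36/46 = 0.783
6: (62 − 46)²/46 = 256/46 = 5.565
7: (44 − 46)²/46 = 4/46 = 0.087
8: (50 − 46)²/46 = 16/46 = 0.348
9: (38 − 46)²/46 = 64/46 = 1.391
Sum = 14.04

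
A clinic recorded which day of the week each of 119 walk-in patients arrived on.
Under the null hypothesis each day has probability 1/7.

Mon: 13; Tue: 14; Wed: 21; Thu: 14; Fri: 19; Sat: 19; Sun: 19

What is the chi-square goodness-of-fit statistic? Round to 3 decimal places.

Under H₀ each category has probability 1/7, so each expected count is 119/7 = 17.
Mon: (13 − 17)²/17 = 16/17 = 0.9412
Tue: (14 − 17)²/17 = 9/17 = 0.5294
Wed: (21 − 17)²/17 = 16/17 = 0.9412
Thu: (14 − 17)²/17 = 9/17 = 0.5294
Fri: (19 − 17)²/17 = 4/17 = 0.2353
Sat: (19 − 17)²/17 = 4/17 = 0.2353
Sun: (19 − 17)²/17 = 4/17 = 0.2353
Sum = 3.647

3.647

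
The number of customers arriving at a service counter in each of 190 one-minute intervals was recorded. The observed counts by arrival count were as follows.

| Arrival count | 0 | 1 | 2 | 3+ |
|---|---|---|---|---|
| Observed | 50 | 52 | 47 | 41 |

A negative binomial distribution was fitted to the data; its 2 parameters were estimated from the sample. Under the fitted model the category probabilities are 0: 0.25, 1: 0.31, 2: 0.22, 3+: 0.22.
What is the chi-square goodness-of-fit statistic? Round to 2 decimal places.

1.60

Expected counts E_i = n·p_i: 190×0.25 = 47.5, 190×0.31 = 58.9, 190×0.22 = 41.8, 190×0.22 = 41.8.
cat         O        E   (O−E)²/E
0          50     47.5      0.132
1          52     58.9      0.808
2          47     41.8      0.647
3+         41     41.8      0.015
Sum = 1.60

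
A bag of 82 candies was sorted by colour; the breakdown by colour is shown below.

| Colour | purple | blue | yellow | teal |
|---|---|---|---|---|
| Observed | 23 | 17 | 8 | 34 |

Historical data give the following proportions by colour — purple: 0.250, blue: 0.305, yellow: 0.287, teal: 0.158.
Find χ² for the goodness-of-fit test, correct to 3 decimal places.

47.305

Expected counts E_i = n·p_i: 82×0.250 = 20.5, 82×0.305 = 25.01, 82×0.287 = 23.534, 82×0.158 = 12.956.
purple: (23 − 20.5)²/20.5 = 6.25/20.5 = 0.3049
blue: (17 − 25.01)²/25.01 = 64.1601/25.01 = 2.5654
yellow: (8 − 23.534)²/23.534 = 241.305156/23.534 = 10.2535
teal: (34 − 12.956)²/12.956 = 442.849936/12.956 = 34.1811
Sum = 47.305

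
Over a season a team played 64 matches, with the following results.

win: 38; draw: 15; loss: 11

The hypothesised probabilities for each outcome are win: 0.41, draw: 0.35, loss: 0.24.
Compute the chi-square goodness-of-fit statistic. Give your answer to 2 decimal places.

Expected counts E_i = n·p_i: 64×0.41 = 26.24, 64×0.35 = 22.4, 64×0.24 = 15.36.
χ² = (38−26.24)²/26.24 + (15−22.4)²/22.4 + (11−15.36)²/15.36
   = 5.270 + 2.445 + 1.238
Sum = 8.95

8.95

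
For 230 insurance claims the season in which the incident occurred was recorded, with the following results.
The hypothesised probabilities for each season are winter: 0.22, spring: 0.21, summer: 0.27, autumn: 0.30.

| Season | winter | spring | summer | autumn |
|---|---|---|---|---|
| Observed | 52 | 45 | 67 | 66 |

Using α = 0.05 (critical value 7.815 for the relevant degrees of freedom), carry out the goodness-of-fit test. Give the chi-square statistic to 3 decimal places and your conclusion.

0.781; do not reject

Expected counts E_i = n·p_i: 230×0.22 = 50.6, 230×0.21 = 48.3, 230×0.27 = 62.1, 230×0.30 = 69.
χ² = (52−50.6)²/50.6 + (45−48.3)²/48.3 + (67−62.1)²/62.1 + (66−69)²/69
   = 0.0387 + 0.2255 + 0.3866 + 0.1304
Sum = 0.781
df = 3. Since 0.781 < 7.815, we do not reject H₀.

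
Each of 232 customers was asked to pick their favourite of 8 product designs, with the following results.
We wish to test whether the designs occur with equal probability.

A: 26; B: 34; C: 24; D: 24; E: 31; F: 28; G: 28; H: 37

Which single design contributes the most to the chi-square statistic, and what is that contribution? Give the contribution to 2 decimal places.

H, 2.21

Under H₀ each category has probability 1/8, so each expected count is 232/8 = 29.
A: (26 − 29)²/29 = 9/29 = 0.310
B: (34 − 29)²/29 = 25/29 = 0.862
C: (24 − 29)²/29 = 25/29 = 0.862
D: (24 − 29)²/29 = 25/29 = 0.862
E: (31 − 29)²/29 = 4/29 = 0.138
F: (28 − 29)²/29 = 1/29 = 0.034
G: (28 − 29)²/29 = 1/29 = 0.034
H: (37 − 29)²/29 = 64/29 = 2.207
The largest term is for H: 2.21.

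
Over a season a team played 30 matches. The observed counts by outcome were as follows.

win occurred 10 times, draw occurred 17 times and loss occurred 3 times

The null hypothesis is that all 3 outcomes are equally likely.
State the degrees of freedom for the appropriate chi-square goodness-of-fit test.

There are k = 3 categories and no parameters were estimated from the data, so df = 3 − 1 = 2.

2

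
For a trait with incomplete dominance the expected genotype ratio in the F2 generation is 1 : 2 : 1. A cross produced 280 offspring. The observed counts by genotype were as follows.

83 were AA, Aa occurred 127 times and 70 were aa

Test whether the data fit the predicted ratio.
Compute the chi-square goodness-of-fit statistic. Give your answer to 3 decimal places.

3.621

Ratio total = 4. Expected counts: 280×1/4 = 70, 280×2/4 = 140, 280×1/4 = 70.
AA: (83 − 70)²/70 = 169/70 = 2.4143
Aa: (127 − 140)²/140 = 169/140 = 1.2071
aa: (70 − 70)²/70 = 0/70 = 0.0000
Sum = 3.621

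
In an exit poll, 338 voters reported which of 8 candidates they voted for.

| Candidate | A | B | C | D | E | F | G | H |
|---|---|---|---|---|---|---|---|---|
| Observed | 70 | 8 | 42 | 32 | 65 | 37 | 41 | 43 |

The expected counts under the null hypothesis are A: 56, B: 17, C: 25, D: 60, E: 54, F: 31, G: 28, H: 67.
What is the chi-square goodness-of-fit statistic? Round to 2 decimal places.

50.93

cat         O        E   (O−E)²/E
A          70       56      3.500
B           8       17      4.765
C          42       25     11.560
D          32       60     13.067
E          65       54      2.241
F          37       31      1.161
G          41       28      6.036
H          43       67      8.597
Sum = 50.93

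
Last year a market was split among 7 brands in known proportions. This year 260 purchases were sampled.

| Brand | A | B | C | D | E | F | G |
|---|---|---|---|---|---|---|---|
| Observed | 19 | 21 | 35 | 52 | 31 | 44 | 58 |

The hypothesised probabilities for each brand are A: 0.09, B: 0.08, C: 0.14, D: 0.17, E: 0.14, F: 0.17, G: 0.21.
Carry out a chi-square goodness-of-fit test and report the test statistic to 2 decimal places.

3.27

Expected counts E_i = n·p_i: 260×0.09 = 23.4, 260×0.08 = 20.8, 260×0.14 = 36.4, 260×0.17 = 44.2, 260×0.14 = 36.4, 260×0.17 = 44.2, 260×0.21 = 54.6.
χ² = (19−23.4)²/23.4 + (21−20.8)²/20.8 + (35−36.4)²/36.4 + (52−44.2)²/44.2 + (31−36.4)²/36.4 + (44−44.2)²/44.2 + (58−54.6)²/54.6
   = 0.827 + 0.002 + 0.054 + 1.376 + 0.801 + 0.001 + 0.212
Sum = 3.27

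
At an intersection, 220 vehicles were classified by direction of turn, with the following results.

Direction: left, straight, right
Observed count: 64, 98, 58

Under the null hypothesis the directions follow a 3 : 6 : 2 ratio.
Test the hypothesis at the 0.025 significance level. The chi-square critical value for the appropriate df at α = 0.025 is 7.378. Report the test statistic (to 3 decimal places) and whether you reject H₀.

12.400; reject

Ratio total = 11. Expected counts: 220×3/11 = 60, 220×6/11 = 120, 220×2/11 = 40.
χ² = (64−60)²/60 + (98−120)²/120 + (58−40)²/40
   = 0.2667 + 4.0333 + 8.1000
Sum = 12.400
df = 2. Since 12.400 > 7.378, we reject H₀.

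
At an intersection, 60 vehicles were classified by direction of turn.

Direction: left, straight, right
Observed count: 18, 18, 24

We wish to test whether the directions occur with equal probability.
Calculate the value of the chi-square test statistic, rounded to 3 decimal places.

Expected count for each of the 3 categories: 60/3 = 20.
χ² = (18−20)²/20 + (18−20)²/20 + (24−20)²/20
   = 0.2000 + 0.2000 + 0.8000
Sum = 1.200

1.200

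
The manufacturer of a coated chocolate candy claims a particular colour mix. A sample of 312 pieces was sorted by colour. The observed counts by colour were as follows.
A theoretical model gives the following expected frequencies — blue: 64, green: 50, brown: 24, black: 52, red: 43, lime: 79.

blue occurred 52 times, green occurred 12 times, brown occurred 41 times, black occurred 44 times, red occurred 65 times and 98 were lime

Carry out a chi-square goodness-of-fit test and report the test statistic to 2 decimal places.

cat         O        E   (O−E)²/E
blue       52       64      2.250
green      12       50     28.880
brown      41       24     12.042
black      44       52      1.231
red        65       43     11.256
lime       98       79      4.570
Sum = 60.23

60.23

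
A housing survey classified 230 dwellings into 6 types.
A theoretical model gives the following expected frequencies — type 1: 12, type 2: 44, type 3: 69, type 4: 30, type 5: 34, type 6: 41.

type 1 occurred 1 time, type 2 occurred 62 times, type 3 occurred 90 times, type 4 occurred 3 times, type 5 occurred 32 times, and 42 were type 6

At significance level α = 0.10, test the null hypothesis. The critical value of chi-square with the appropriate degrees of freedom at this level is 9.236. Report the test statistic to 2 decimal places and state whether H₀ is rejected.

48.28; reject

χ² = (1−12)²/12 + (62−44)²/44 + (90−69)²/69 + (3−30)²/30 + (32−34)²/34 + (42−41)²/41
   = 10.083 + 7.364 + 6.391 + 24.300 + 0.118 + 0.024
Sum = 48.28
df = 5. Since 48.28 > 9.236, we reject H₀.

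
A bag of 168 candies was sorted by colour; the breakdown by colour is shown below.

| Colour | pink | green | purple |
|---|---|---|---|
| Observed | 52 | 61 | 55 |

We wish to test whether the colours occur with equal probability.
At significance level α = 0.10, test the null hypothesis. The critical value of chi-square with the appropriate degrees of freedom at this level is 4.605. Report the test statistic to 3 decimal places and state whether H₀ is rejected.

0.750; do not reject

Expected count for each of the 3 categories: 168/3 = 56.
χ² = (52−56)²/56 + (61−56)²/56 + (55−56)²/56
   = 0.2857 + 0.4464 + 0.0179
Sum = 0.750
df = 2. Since 0.750 < 4.605, we do not reject H₀.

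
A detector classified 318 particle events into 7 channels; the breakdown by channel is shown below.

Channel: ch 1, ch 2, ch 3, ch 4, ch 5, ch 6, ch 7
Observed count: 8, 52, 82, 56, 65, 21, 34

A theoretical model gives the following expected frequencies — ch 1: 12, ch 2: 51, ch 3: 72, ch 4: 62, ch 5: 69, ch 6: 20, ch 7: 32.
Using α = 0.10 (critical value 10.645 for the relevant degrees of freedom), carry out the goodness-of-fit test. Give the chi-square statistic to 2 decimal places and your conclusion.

cat         O        E   (O−E)²/E
ch 1        8       12      1.333
ch 2       52       51      0.020
ch 3       82       72      1.389
ch 4       56       62      0.581
ch 5       65       69      0.232
ch 6       21       20      0.050
ch 7       34       32      0.125
Sum = 3.73
df = 6. Since 3.73 < 10.645, we do not reject H₀.

3.73; do not reject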